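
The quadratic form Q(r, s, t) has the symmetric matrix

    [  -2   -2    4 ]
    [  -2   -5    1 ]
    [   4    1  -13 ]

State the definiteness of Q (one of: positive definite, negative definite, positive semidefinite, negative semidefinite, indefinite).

negative definite

An LDLᵀ factorisation of A has diagonal entries -2, -3, -2.
That gives 3 negative pivots.
Hence Q is negative definite.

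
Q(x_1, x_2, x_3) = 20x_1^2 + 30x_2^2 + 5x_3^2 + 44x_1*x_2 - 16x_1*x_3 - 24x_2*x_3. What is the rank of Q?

3

The symmetric matrix is A = [[20, 22, -8], [22, 30, -12], [-8, -12, 5]].
An LDLᵀ factorisation of A has diagonal entries 20, 29/5, 1/29.
So there are 3 positive pivots.
The rank is the number of nonzero pivots: 3.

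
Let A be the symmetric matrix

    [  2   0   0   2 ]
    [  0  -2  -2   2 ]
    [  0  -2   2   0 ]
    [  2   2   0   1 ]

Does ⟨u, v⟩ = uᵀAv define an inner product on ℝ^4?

Row-reducing A symmetrically gives the diagonal entries 2, -2, 4, 0.
Counting signs: 2 positive, 1 negative, 1 zero.
Hence Q is indefinite.
⟨·,·⟩ is an inner product exactly when A is positive definite.

no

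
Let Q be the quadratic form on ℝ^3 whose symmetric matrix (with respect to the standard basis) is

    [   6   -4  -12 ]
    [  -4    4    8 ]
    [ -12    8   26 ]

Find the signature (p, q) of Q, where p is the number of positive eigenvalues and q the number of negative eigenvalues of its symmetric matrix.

(3, 0)

Row-reducing A symmetrically gives the diagonal entries 6, 4/3, 2.
That gives 3 positive pivots.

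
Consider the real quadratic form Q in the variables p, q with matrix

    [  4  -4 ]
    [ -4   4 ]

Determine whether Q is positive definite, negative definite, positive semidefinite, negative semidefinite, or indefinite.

For the 2×2 matrix [[4, -4], [-4, 4]]: det = 4·4 − (-4)² = 0, trace = 8.
det = 0 so one eigenvalue is zero; the form is semidefinite with the sign of the trace.

positive semidefinite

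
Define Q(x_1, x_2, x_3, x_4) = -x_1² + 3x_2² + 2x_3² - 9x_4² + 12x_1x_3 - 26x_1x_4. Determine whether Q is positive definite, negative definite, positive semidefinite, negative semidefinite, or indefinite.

The associated matrix is A = [[-1, 0, 6, -13], [0, 3, 0, 0], [6, 0, 2, 0], [-13, 0, 0, -9]].
Applying the same elementary operations to the rows and columns of A produces a congruent diagonal matrix with entries -1, 3, 38, -2/19.
That gives 2 positive, 2 negative pivots.
Hence Q is indefinite.

indefinite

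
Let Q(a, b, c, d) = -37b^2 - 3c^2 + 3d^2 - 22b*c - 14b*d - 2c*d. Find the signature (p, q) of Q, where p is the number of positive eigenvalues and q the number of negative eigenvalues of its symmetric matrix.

Write A = [[0, 0, 0, 0], [0, -37, -11, -7], [0, -11, -3, -1], [0, -7, -1, 3]].
Row-reducing A symmetrically gives the diagonal entries 0, -37, 10/37, 0.
Counting signs: 1 positive, 1 negative, 2 zero.

(1, 1)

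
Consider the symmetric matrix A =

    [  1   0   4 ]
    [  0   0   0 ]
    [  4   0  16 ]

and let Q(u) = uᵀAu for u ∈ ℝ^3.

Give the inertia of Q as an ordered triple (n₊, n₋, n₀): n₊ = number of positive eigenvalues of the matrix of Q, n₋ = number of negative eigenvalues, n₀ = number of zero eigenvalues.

Symmetric row and column elimination reduces A to a congruent diagonal form with pivots 1, 0, 0.
So there are 1 positive, 2 zero pivots.

(1, 0, 2)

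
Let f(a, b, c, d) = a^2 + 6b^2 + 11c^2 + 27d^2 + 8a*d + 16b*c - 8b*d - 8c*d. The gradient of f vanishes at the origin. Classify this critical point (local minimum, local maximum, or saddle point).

The Hessian at the origin is H = [[2, 0, 0, 8], [0, 12, 16, -8], [0, 16, 22, -8], [8, -8, -8, 54]].
Congruent diagonalization of H (simultaneous row and column reduction) yields pivots 2, 12, 2/3, 6.
That gives 4 positive pivots.
H is positive definite, so the origin is a strict local minimum.

local minimum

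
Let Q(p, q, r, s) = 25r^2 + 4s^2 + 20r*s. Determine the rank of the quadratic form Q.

1

Write A = [[0, 0, 0, 0], [0, 0, 0, 0], [0, 0, 25, 10], [0, 0, 10, 4]].
Row-reducing A symmetrically gives the diagonal entries 0, 0, 25, 0.
That gives 1 positive, 3 zero pivots.
The rank is the number of nonzero pivots: 1.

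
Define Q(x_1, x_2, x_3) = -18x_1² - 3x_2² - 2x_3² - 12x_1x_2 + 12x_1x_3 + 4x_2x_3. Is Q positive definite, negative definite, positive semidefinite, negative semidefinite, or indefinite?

negative semidefinite

The associated matrix is A = [[-18, -6, 6], [-6, -3, 2], [6, 2, -2]].
Row-reducing A symmetrically gives the diagonal entries -18, -1, 0.
Counting signs: 2 negative, 1 zero.
Hence Q is negative semidefinite.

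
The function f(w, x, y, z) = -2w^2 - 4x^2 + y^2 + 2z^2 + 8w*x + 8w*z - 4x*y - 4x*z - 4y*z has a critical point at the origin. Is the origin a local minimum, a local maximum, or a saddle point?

The Hessian at the origin is H = [[-4, 8, 0, 8], [8, -8, -4, -4], [0, -4, 2, -4], [8, -4, -4, 4]].
H is indefinite, so the origin is a saddle point.

saddle point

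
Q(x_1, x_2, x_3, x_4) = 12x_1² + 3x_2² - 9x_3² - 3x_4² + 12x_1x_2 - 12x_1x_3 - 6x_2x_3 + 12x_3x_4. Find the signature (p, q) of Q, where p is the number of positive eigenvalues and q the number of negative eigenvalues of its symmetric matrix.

The associated matrix is A = [[12, 6, -6, 0], [6, 3, -3, 0], [-6, -3, -9, 6], [0, 0, 6, -3]].
Applying the same elementary operations to the rows and columns of A produces a congruent diagonal matrix with entries 12, 0, -12, 0.
That gives 1 positive, 1 negative, 2 zero pivots.

(1, 1)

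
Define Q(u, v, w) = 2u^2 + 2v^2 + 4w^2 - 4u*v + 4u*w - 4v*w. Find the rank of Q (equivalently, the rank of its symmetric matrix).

2

The associated matrix is A = [[2, -2, 2], [-2, 2, -2], [2, -2, 4]].
Congruent diagonalization of A (simultaneous row and column reduction) yields pivots 2, 0, 2.
So there are 2 positive, 1 zero pivots.
The rank is the number of nonzero pivots: 2.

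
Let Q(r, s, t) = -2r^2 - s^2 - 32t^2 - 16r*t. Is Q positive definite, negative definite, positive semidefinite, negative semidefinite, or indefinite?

The symmetric matrix is A = [[-2, 0, -8], [0, -1, 0], [-8, 0, -32]].
Symmetric row and column elimination reduces A to a congruent diagonal form with pivots -2, -1, 0.
So there are 2 negative, 1 zero pivots.
Hence Q is negative semidefinite.

negative semidefinite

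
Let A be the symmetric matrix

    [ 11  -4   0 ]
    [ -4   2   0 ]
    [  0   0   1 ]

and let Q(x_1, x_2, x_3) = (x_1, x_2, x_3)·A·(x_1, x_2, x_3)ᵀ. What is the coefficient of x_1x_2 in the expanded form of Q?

The coefficient of x_1x_2 is A[1,2] + A[2,1] = 2·(-4) = -8.

-8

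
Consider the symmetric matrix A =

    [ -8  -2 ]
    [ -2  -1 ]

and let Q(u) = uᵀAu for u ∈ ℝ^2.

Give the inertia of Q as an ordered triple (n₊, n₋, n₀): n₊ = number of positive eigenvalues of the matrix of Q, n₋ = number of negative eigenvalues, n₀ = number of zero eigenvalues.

(0, 2, 0)

An LDLᵀ factorisation of A has diagonal entries -8, -1/2.
Counting signs: 2 negative.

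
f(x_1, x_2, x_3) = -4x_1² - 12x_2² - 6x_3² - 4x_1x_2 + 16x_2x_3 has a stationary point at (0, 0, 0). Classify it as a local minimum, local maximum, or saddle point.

local maximum

The Hessian at the origin is H = [[-8, -4, 0], [-4, -24, 16], [0, 16, -12]].
Symmetric row and column elimination reduces H to a congruent diagonal form with pivots -8, -22, -4/11.
That gives 3 negative pivots.
H is negative definite, so the origin is a strict local maximum.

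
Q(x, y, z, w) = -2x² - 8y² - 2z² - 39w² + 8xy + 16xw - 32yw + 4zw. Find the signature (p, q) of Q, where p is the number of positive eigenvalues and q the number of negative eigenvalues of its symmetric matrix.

The symmetric matrix is A = [[-2, 4, 0, 8], [4, -8, 0, -16], [0, 0, -2, 2], [8, -16, 2, -39]].
Congruent diagonalization of A (simultaneous row and column reduction) yields pivots -2, 0, -2, -5.
Counting signs: 3 negative, 1 zero.

(0, 3)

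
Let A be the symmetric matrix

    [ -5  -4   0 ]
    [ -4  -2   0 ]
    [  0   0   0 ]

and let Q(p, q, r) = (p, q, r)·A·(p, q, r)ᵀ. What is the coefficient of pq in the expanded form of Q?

The coefficient of pq is A[1,2] + A[2,1] = 2·(-4) = -8.

-8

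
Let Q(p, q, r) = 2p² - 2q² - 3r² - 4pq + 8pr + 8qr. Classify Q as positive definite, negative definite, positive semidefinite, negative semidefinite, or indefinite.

indefinite

The associated matrix is A = [[2, -2, 4], [-2, -2, 4], [4, 4, -3]].
Row-reducing A symmetrically gives the diagonal entries 2, -4, 5.
That gives 2 positive, 1 negative pivots.
Hence Q is indefinite.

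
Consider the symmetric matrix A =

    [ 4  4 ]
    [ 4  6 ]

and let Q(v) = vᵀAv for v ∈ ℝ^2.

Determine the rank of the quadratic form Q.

Congruent diagonalization of A (simultaneous row and column reduction) yields pivots 4, 2.
So there are 2 positive pivots.
The rank is the number of nonzero pivots: 2.

2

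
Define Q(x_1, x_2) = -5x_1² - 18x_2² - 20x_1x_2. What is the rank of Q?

2

The associated matrix is A = [[-5, -10], [-10, -18]].
Symmetric row and column elimination reduces A to a congruent diagonal form with pivots -5, 2.
That gives 1 positive, 1 negative pivots.
The rank is the number of nonzero pivots: 2.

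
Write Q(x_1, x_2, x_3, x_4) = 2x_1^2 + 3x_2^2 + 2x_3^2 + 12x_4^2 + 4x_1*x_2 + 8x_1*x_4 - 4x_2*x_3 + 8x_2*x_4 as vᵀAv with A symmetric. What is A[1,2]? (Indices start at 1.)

2

The coefficient of x_1·x_2 in Q is 4. For a symmetric A this equals A[1,2] + A[2,1] = 2·A[1,2].
So A[1,2] = 4/2 = 2.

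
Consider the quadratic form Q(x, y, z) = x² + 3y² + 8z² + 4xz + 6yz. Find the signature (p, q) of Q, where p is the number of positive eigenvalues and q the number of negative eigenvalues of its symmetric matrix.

(3, 0)

The associated matrix is A = [[1, 0, 2], [0, 3, 3], [2, 3, 8]].
Applying the same elementary operations to the rows and columns of A produces a congruent diagonal matrix with entries 1, 3, 1.
Counting signs: 3 positive.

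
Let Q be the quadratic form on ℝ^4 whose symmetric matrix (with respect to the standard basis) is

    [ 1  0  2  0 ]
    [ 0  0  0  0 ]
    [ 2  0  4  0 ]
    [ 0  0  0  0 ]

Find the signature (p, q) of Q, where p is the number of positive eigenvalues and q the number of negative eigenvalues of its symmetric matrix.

Congruent diagonalization of A (simultaneous row and column reduction) yields pivots 1, 0, 0, 0.
That gives 1 positive, 3 zero pivots.

(1, 0)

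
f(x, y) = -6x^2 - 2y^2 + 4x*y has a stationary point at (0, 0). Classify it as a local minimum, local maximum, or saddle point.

local maximum

The Hessian at the origin is H = [[-12, 4], [4, -4]].
det H = -12·-4 − (4)² = 32 > 0 and H[1,1] = -12 < 0, so H is negative definite.
Therefore the origin is a local maximum.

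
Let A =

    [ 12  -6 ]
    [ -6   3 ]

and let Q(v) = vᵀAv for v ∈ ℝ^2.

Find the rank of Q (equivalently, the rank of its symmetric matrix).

Symmetric row and column elimination reduces A to a congruent diagonal form with pivots 12, 0.
That gives 1 positive, 1 zero pivots.
The rank is the number of nonzero pivots: 1.

1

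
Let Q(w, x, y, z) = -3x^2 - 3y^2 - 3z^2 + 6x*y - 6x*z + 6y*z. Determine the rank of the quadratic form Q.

1

The symmetric matrix is A = [[0, 0, 0, 0], [0, -3, 3, -3], [0, 3, -3, 3], [0, -3, 3, -3]].
Row-reducing A symmetrically gives the diagonal entries 0, -3, 0, 0.
So there are 1 negative, 3 zero pivots.
The rank is the number of nonzero pivots: 1.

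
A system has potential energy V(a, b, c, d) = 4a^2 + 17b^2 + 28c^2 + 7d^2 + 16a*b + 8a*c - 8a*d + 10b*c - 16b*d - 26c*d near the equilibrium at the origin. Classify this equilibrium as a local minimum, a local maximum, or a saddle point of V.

The Hessian at the origin is H = [[8, 16, 8, -8], [16, 34, 10, -16], [8, 10, 56, -26], [-8, -16, -26, 14]].
Row-reducing H symmetrically gives the diagonal entries 8, 2, 30, -24/5.
So there are 3 positive, 1 negative pivots.
H is indefinite, so the origin is a saddle point.

saddle point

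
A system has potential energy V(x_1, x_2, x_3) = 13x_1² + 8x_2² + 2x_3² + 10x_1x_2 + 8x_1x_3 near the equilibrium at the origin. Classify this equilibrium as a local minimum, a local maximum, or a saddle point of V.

The Hessian at the origin is H = [[26, 10, 8], [10, 16, 0], [8, 0, 4]].
Symmetric row and column elimination reduces H to a congruent diagonal form with pivots 26, 158/13, 60/79.
That gives 3 positive pivots.
H is positive definite, so the origin is a strict local minimum.

local minimum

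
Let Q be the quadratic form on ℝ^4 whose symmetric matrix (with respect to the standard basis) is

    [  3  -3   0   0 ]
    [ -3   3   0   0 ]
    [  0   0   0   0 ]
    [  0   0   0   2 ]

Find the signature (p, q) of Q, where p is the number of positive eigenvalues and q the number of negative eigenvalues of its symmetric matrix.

Symmetric row and column elimination reduces A to a congruent diagonal form with pivots 3, 0, 0, 2.
That gives 2 positive, 2 zero pivots.

(2, 0)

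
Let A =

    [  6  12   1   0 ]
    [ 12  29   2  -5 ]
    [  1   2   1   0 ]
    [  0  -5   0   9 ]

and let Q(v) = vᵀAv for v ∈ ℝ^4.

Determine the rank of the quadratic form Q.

Congruent diagonalization of A (simultaneous row and column reduction) yields pivots 6, 5, 5/6, 4.
That gives 4 positive pivots.
The rank is the number of nonzero pivots: 4.

4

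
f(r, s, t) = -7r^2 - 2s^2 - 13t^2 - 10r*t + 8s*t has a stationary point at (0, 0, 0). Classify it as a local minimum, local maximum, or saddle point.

local maximum

The Hessian at the origin is H = [[-14, 0, -10], [0, -4, 8], [-10, 8, -26]].
Symmetric row and column elimination reduces H to a congruent diagonal form with pivots -14, -4, -20/7.
Counting signs: 3 negative.
H is negative definite, so the origin is a strict local maximum.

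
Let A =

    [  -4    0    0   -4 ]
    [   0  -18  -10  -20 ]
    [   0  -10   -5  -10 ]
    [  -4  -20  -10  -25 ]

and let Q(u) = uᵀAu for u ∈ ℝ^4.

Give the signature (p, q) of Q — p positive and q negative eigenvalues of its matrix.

Row-reducing A symmetrically gives the diagonal entries -4, -18, 5/9, -1.
That gives 1 positive, 3 negative pivots.

(1, 3)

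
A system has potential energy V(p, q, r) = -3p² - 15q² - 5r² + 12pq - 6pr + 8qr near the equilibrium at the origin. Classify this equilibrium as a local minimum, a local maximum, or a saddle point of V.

The Hessian at the origin is H = [[-6, 12, -6], [12, -30, 8], [-6, 8, -10]].
An LDLᵀ factorisation of H has diagonal entries -6, -6, -4/3.
So there are 3 negative pivots.
H is negative definite, so the origin is a strict local maximum.

local maximum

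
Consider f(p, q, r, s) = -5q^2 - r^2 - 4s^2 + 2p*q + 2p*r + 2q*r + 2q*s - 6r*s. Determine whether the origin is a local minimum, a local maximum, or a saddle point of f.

The Hessian at the origin is H = [[0, 2, 2, 0], [2, -10, 2, 2], [2, 2, -2, -6], [0, 2, -6, -8]].
H is indefinite, so the origin is a saddle point.

saddle point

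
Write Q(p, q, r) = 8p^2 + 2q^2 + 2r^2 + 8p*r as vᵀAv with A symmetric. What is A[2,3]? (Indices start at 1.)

The coefficient of q·r in Q is 0. For a symmetric A this equals A[2,3] + A[3,2] = 2·A[2,3].
So A[2,3] = 0/2 = 0.

0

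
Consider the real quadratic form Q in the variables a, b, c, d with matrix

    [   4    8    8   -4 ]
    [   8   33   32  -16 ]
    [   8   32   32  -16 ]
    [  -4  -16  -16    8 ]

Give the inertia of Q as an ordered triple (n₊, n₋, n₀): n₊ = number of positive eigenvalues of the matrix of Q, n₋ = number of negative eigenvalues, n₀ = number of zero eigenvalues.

Applying the same elementary operations to the rows and columns of A produces a congruent diagonal matrix with entries 4, 17, 16/17, 0.
Counting signs: 3 positive, 1 zero.

(3, 0, 1)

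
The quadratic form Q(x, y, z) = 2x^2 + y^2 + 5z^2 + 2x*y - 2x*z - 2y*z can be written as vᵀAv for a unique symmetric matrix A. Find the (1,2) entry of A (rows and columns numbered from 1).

1

The coefficient of x·y in Q is 2. For a symmetric A this equals A[1,2] + A[2,1] = 2·A[1,2].
So A[1,2] = 2/2 = 1.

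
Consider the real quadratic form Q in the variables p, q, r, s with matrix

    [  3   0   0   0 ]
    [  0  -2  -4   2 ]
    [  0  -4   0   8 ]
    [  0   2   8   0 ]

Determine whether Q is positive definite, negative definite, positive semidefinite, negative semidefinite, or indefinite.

Row-reducing A symmetrically gives the diagonal entries 3, -2, 8, 0.
That gives 2 positive, 1 negative, 1 zero pivots.
Hence Q is indefinite.

indefinite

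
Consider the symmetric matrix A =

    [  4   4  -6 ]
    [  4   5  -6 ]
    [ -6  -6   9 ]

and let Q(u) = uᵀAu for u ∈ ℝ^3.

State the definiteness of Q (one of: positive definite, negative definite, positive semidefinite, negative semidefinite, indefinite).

positive semidefinite

Symmetric row and column elimination reduces A to a congruent diagonal form with pivots 4, 1, 0.
So there are 2 positive, 1 zero pivots.
Hence Q is positive semidefinite.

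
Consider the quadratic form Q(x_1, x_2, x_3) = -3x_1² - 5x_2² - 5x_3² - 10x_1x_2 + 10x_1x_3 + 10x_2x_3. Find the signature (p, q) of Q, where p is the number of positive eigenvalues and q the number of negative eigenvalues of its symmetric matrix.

The associated matrix is A = [[-3, -5, 5], [-5, -5, 5], [5, 5, -5]].
Row-reducing A symmetrically gives the diagonal entries -3, 10/3, 0.
So there are 1 positive, 1 negative, 1 zero pivots.

(1, 1)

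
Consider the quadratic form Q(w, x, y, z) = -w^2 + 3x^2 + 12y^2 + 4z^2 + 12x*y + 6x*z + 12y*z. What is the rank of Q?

The associated matrix is A = [[-1, 0, 0, 0], [0, 3, 6, 3], [0, 6, 12, 6], [0, 3, 6, 4]].
Applying the same elementary operations to the rows and columns of A produces a congruent diagonal matrix with entries -1, 3, 0, 1.
Counting signs: 2 positive, 1 negative, 1 zero.
The rank is the number of nonzero pivots: 3.

3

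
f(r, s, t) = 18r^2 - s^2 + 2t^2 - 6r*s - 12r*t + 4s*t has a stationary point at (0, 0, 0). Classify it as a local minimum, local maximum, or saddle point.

The Hessian at the origin is H = [[36, -6, -12], [-6, -2, 4], [-12, 4, 4]].
Symmetric row and column elimination reduces H to a congruent diagonal form with pivots 36, -3, 4/3.
Counting signs: 2 positive, 1 negative.
H is indefinite, so the origin is a saddle point.

saddle point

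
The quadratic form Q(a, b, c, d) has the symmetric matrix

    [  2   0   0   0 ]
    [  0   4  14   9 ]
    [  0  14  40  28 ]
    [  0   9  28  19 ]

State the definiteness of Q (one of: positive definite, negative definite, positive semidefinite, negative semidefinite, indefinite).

indefinite

Symmetric row and column elimination reduces A to a congruent diagonal form with pivots 2, 4, -9, 1/9.
Counting signs: 3 positive, 1 negative.
Hence Q is indefinite.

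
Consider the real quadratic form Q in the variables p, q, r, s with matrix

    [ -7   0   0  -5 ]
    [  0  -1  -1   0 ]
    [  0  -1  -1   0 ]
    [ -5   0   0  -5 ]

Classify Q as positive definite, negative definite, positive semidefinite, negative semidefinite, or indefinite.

negative semidefinite

Applying the same elementary operations to the rows and columns of A produces a congruent diagonal matrix with entries -7, -1, 0, -10/7.
So there are 3 negative, 1 zero pivots.
Hence Q is negative semidefinite.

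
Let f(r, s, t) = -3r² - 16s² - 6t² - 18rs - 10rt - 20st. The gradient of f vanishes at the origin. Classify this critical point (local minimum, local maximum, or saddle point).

saddle point

The Hessian at the origin is H = [[-6, -18, -10], [-18, -32, -20], [-10, -20, -12]].
Row-reducing H symmetrically gives the diagonal entries -6, 22, 4/33.
That gives 2 positive, 1 negative pivots.
H is indefinite, so the origin is a saddle point.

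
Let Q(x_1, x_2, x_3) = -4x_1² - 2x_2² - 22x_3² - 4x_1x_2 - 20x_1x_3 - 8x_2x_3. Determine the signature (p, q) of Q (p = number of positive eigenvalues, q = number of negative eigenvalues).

(1, 2)

Write A = [[-4, -2, -10], [-2, -2, -4], [-10, -4, -22]].
Row-reducing A symmetrically gives the diagonal entries -4, -1, 4.
Counting signs: 1 positive, 2 negative.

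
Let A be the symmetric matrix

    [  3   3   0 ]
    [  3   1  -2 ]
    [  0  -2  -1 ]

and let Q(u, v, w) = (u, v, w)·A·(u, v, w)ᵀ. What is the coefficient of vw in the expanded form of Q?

The coefficient of vw is A[2,3] + A[3,2] = 2·(-2) = -4.

-4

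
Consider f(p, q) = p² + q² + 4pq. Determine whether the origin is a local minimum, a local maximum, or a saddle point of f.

saddle point

The Hessian at the origin is H = [[2, 4], [4, 2]].
det H = 2·2 − (4)² = -12 < 0, so H is indefinite.
Therefore the origin is a saddle point.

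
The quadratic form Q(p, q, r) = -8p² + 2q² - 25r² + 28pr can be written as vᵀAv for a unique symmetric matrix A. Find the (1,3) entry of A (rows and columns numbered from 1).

14

The coefficient of p·r in Q is 28. For a symmetric A this equals A[1,3] + A[3,1] = 2·A[1,3].
So A[1,3] = 28/2 = 14.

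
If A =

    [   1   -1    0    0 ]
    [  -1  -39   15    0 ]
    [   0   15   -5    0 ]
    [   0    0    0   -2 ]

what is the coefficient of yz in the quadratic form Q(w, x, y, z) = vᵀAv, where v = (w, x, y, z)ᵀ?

0

The coefficient of yz is A[3,4] + A[4,3] = 2·0 = 0.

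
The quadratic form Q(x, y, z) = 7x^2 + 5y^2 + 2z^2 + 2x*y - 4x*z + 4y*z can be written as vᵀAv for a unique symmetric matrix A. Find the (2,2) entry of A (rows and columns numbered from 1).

5

The coefficient of y^2 in Q is 5, and that is exactly A[2,2].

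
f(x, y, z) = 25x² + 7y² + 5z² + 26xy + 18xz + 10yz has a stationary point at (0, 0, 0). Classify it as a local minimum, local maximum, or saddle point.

The Hessian at the origin is H = [[50, 26, 18], [26, 14, 10], [18, 10, 10]].
Congruent diagonalization of H (simultaneous row and column reduction) yields pivots 50, 12/25, 8/3.
So there are 3 positive pivots.
H is positive definite, so the origin is a strict local minimum.

local minimum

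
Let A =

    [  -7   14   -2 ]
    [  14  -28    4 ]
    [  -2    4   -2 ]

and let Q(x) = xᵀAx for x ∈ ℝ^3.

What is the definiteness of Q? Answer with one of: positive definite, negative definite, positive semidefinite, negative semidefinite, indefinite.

Row-reducing A symmetrically gives the diagonal entries -7, 0, -10/7.
That gives 2 negative, 1 zero pivots.
Hence Q is negative semidefinite.

negative semidefinite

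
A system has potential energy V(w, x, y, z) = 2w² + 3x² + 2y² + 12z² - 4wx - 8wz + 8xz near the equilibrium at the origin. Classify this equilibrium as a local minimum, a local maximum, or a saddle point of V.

local minimum

The Hessian at the origin is H = [[4, -4, 0, -8], [-4, 6, 0, 8], [0, 0, 4, 0], [-8, 8, 0, 24]].
Symmetric row and column elimination reduces H to a congruent diagonal form with pivots 4, 2, 4, 8.
That gives 4 positive pivots.
H is positive definite, so the origin is a strict local minimum.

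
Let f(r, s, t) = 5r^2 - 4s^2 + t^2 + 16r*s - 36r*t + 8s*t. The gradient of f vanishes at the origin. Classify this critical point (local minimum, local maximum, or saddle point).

saddle point

The Hessian at the origin is H = [[10, 16, -36], [16, -8, 8], [-36, 8, 2]].
An LDLᵀ factorisation of H has diagonal entries 10, -168/5, 10/21.
That gives 2 positive, 1 negative pivots.
H is indefinite, so the origin is a saddle point.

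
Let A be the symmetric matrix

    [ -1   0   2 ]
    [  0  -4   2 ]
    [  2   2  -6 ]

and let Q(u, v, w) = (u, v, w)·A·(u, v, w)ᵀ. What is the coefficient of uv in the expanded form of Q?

0

The coefficient of uv is A[1,2] + A[2,1] = 2·0 = 0.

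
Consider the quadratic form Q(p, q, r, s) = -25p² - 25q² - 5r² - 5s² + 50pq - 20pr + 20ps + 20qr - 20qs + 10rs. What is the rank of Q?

2

The symmetric matrix is A = [[-25, 25, -10, 10], [25, -25, 10, -10], [-10, 10, -5, 5], [10, -10, 5, -5]].
Congruent diagonalization of A (simultaneous row and column reduction) yields pivots -25, 0, -1, 0.
So there are 2 negative, 2 zero pivots.
The rank is the number of nonzero pivots: 2.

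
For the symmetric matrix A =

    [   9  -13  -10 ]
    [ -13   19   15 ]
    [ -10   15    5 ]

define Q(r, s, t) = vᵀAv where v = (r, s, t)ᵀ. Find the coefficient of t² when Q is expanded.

5

The coefficient of t² is the diagonal entry A[3,3] = 5.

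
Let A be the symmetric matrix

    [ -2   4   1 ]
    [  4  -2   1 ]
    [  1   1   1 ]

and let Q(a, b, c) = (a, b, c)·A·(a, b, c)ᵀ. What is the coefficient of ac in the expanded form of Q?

2

The coefficient of ac is A[1,3] + A[3,1] = 2·1 = 2.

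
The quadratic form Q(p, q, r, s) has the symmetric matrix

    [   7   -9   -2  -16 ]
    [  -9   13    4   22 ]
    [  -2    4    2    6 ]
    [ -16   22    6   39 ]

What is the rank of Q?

Row-reducing A symmetrically gives the diagonal entries 7, 10/7, 0, 1.
So there are 3 positive, 1 zero pivots.
The rank is the number of nonzero pivots: 3.

3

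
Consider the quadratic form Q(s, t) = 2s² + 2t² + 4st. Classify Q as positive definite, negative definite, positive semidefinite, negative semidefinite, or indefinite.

The symmetric matrix is A = [[2, 2], [2, 2]].
Row-reducing A symmetrically gives the diagonal entries 2, 0.
So there are 1 positive, 1 zero pivots.
Hence Q is positive semidefinite.

positive semidefinite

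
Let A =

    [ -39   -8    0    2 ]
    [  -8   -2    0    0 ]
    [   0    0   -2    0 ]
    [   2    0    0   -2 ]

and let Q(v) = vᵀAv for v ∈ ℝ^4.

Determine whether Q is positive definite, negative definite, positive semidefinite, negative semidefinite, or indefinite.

Applying the same elementary operations to the rows and columns of A produces a congruent diagonal matrix with entries -39, -14/39, -2, -10/7.
Counting signs: 4 negative.
Hence Q is negative definite.

negative definite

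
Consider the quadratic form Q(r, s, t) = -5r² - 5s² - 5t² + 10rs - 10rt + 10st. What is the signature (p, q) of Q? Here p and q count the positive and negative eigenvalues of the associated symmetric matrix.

(0, 1)

The symmetric matrix is A = [[-5, 5, -5], [5, -5, 5], [-5, 5, -5]].
Row-reducing A symmetrically gives the diagonal entries -5, 0, 0.
So there are 1 negative, 2 zero pivots.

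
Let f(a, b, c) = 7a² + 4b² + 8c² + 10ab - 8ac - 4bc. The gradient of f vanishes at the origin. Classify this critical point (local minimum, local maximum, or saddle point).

local minimum

The Hessian at the origin is H = [[14, 10, -8], [10, 8, -4], [-8, -4, 16]].
Congruent diagonalization of H (simultaneous row and column reduction) yields pivots 14, 6/7, 8.
Counting signs: 3 positive.
H is positive definite, so the origin is a strict local minimum.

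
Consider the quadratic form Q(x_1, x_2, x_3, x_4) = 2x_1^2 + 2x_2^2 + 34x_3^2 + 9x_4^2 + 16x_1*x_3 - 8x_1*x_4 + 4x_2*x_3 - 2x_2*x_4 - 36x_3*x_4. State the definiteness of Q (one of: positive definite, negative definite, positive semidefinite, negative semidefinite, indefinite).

indefinite

The symmetric matrix is A = [[2, 0, 8, -4], [0, 2, 2, -1], [8, 2, 34, -18], [-4, -1, -18, 9]].
A is congruent to a diagonal matrix with 3 positive, 1 negative and 0 zero entries, so Q is indefinite.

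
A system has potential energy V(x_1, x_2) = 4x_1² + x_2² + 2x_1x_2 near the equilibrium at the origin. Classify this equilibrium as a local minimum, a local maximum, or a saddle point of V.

The Hessian at the origin is H = [[8, 2], [2, 2]].
det H = 8·2 − (2)² = 12 > 0 and H[1,1] = 8 > 0, so H is positive definite.
Therefore the origin is a local minimum.

local minimum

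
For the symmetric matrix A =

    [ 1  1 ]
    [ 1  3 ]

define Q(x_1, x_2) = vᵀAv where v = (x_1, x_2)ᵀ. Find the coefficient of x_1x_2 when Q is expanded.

The coefficient of x_1x_2 is A[1,2] + A[2,1] = 2·1 = 2.

2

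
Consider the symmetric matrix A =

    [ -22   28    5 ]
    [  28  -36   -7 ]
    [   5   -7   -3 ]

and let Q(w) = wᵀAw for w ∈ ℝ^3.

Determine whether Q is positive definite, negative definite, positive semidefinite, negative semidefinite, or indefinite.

Row-reducing A symmetrically gives the diagonal entries -22, -4/11, -3/4.
So there are 3 negative pivots.
Hence Q is negative definite.

negative definite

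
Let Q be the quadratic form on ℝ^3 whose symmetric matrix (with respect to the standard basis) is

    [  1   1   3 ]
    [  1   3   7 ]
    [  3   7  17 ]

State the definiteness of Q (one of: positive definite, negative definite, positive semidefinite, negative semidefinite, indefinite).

positive semidefinite

Applying the same elementary operations to the rows and columns of A produces a congruent diagonal matrix with entries 1, 2, 0.
Counting signs: 2 positive, 1 zero.
Hence Q is positive semidefinite.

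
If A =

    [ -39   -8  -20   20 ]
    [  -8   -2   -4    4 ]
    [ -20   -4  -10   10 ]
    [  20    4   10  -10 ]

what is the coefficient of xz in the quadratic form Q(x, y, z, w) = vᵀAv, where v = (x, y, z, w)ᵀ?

-40

The coefficient of xz is A[1,3] + A[3,1] = 2·(-20) = -40.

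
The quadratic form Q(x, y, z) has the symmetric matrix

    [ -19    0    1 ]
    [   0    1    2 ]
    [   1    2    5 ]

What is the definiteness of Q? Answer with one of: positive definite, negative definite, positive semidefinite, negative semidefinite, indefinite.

Symmetric row and column elimination reduces A to a congruent diagonal form with pivots -19, 1, 20/19.
That gives 2 positive, 1 negative pivots.
Hence Q is indefinite.

indefinite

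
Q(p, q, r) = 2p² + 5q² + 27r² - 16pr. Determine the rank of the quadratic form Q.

3

Write A = [[2, 0, -8], [0, 5, 0], [-8, 0, 27]].
Congruent diagonalization of A (simultaneous row and column reduction) yields pivots 2, 5, -5.
So there are 2 positive, 1 negative pivots.
The rank is the number of nonzero pivots: 3.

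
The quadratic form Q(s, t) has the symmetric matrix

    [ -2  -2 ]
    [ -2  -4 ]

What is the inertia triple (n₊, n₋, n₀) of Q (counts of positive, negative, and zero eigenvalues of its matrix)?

(0, 2, 0)

Row-reducing A symmetrically gives the diagonal entries -2, -2.
That gives 2 negative pivots.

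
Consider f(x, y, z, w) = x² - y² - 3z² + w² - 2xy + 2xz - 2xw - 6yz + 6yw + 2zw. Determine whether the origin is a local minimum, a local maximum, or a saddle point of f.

saddle point

The Hessian at the origin is H = [[2, -2, 2, -2], [-2, -2, -6, 6], [2, -6, -6, 2], [-2, 6, 2, 2]].
An LDLᵀ factorisation of H has diagonal entries 2, -4, -4, 4.
So there are 2 positive, 2 negative pivots.
H is indefinite, so the origin is a saddle point.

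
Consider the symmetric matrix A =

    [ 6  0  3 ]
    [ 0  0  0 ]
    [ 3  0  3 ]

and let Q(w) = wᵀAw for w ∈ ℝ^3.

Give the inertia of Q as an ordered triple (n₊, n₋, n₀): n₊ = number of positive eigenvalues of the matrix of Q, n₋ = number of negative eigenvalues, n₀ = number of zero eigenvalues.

(2, 0, 1)

Congruent diagonalization of A (simultaneous row and column reduction) yields pivots 6, 0, 3/2.
Counting signs: 2 positive, 1 zero.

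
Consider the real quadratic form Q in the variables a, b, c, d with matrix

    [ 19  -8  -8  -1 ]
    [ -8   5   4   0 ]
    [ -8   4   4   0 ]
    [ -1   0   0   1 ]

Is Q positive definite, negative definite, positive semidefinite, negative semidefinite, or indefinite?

positive definite

Leading principal minors: Δ_1 = 19, Δ_2 = 31, Δ_3 = 12, Δ_4 = 8.
All leading principal minors are positive, so by Sylvester's criterion Q is positive definite.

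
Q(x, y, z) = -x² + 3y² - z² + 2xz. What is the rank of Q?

The associated matrix is A = [[-1, 0, 1], [0, 3, 0], [1, 0, -1]].
Row-reducing A symmetrically gives the diagonal entries -1, 3, 0.
Counting signs: 1 positive, 1 negative, 1 zero.
The rank is the number of nonzero pivots: 2.

2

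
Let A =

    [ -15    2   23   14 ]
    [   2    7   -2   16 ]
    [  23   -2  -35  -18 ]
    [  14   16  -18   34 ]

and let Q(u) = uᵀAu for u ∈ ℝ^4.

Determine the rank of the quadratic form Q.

An LDLᵀ factorisation of A has diagonal entries -15, 109/15, 12/109, -10/3.
That gives 2 positive, 2 negative pivots.
The rank is the number of nonzero pivots: 4.

4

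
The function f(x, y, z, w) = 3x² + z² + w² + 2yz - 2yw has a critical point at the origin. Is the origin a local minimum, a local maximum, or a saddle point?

saddle point

The Hessian at the origin is H = [[6, 0, 0, 0], [0, 0, 2, -2], [0, 2, 2, 0], [0, -2, 0, 2]].
H is indefinite, so the origin is a saddle point.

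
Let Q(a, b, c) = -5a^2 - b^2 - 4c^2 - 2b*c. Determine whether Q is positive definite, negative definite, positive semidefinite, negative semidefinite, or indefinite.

negative definite

Write A = [[-5, 0, 0], [0, -1, -1], [0, -1, -4]].
An LDLᵀ factorisation of A has diagonal entries -5, -1, -3.
Counting signs: 3 negative.
Hence Q is negative definite.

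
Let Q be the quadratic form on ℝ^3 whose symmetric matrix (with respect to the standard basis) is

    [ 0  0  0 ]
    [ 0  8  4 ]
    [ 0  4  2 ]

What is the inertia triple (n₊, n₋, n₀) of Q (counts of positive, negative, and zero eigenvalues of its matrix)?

(1, 0, 2)

Row-reducing A symmetrically gives the diagonal entries 0, 8, 0.
Counting signs: 1 positive, 2 zero.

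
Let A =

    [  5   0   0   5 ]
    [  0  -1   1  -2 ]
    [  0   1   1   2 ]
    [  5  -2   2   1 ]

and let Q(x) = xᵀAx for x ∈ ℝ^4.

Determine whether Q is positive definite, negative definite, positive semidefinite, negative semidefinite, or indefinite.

indefinite

Row-reducing A symmetrically gives the diagonal entries 5, -1, 2, 0.
Counting signs: 2 positive, 1 negative, 1 zero.
Hence Q is indefinite.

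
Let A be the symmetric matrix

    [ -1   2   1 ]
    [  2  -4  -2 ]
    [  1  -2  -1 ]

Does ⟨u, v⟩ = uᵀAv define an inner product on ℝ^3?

Applying the same elementary operations to the rows and columns of A produces a congruent diagonal matrix with entries -1, 0, 0.
Counting signs: 1 negative, 2 zero.
Hence Q is negative semidefinite.
⟨·,·⟩ is an inner product exactly when A is positive definite.

no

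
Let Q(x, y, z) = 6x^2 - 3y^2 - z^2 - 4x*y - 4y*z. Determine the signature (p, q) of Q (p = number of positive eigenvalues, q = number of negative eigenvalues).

(2, 1)

Write A = [[6, -2, 0], [-2, -3, -2], [0, -2, -1]].
Congruent diagonalization of A (simultaneous row and column reduction) yields pivots 6, -11/3, 1/11.
So there are 2 positive, 1 negative pivots.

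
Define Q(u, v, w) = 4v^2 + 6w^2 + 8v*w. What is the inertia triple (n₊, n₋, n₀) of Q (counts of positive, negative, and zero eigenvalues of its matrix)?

The symmetric matrix is A = [[0, 0, 0], [0, 4, 4], [0, 4, 6]].
Applying the same elementary operations to the rows and columns of A produces a congruent diagonal matrix with entries 0, 4, 2.
So there are 2 positive, 1 zero pivots.

(2, 0, 1)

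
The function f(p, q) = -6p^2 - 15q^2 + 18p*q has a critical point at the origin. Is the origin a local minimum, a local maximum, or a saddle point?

The Hessian at the origin is H = [[-12, 18], [18, -30]].
det H = -12·-30 − (18)² = 36 > 0 and H[1,1] = -12 < 0, so H is negative definite.
Therefore the origin is a local maximum.

local maximum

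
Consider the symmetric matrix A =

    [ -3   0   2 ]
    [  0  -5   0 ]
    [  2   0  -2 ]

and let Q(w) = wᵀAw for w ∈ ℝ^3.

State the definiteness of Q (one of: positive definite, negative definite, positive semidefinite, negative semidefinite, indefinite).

negative definite

Applying the same elementary operations to the rows and columns of A produces a congruent diagonal matrix with entries -3, -5, -2/3.
Counting signs: 3 negative.
Hence Q is negative definite.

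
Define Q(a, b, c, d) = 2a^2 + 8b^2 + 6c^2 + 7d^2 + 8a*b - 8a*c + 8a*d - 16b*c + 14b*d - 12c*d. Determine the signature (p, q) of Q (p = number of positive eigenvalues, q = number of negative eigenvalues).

The symmetric matrix is A = [[2, 4, -4, 4], [4, 8, -8, 7], [-4, -8, 6, -6], [4, 7, -6, 7]].
By Sylvester's law of inertia any congruent diagonalization of A has 2 positive, 2 negative and 0 zero entries.

(2, 2)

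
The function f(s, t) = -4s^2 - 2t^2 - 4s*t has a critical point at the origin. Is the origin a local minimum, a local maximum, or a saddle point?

The Hessian at the origin is H = [[-8, -4], [-4, -4]].
det H = -8·-4 − (-4)² = 16 > 0 and H[1,1] = -8 < 0, so H is negative definite.
Therefore the origin is a local maximum.

local maximum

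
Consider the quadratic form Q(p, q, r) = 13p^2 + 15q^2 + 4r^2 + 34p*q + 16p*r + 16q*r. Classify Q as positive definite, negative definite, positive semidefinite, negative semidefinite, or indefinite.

The associated matrix is A = [[13, 17, 8], [17, 15, 8], [8, 8, 4]].
Row-reducing A symmetrically gives the diagonal entries 13, -94/13, -4/47.
Counting signs: 1 positive, 2 negative.
Hence Q is indefinite.

indefinite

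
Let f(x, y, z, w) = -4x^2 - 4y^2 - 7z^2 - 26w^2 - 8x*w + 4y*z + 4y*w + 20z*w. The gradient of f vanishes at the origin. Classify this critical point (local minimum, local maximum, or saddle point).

local maximum

The Hessian at the origin is H = [[-8, 0, 0, -8], [0, -8, 4, 4], [0, 4, -14, 20], [-8, 4, 20, -52]].
Applying the same elementary operations to the rows and columns of H produces a congruent diagonal matrix with entries -8, -8, -12, -5/3.
So there are 4 negative pivots.
H is negative definite, so the origin is a strict local maximum.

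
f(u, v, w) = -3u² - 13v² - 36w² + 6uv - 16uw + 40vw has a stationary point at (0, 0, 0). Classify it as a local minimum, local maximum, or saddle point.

The Hessian at the origin is H = [[-6, 6, -16], [6, -26, 40], [-16, 40, -72]].
Congruent diagonalization of H (simultaneous row and column reduction) yields pivots -6, -20, -8/15.
Counting signs: 3 negative.
H is negative definite, so the origin is a strict local maximum.

local maximum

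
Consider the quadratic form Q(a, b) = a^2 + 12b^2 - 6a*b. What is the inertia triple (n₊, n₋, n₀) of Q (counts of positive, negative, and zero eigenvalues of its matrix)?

(2, 0, 0)

The symmetric matrix is A = [[1, -3], [-3, 12]].
An LDLᵀ factorisation of A has diagonal entries 1, 3.
That gives 2 positive pivots.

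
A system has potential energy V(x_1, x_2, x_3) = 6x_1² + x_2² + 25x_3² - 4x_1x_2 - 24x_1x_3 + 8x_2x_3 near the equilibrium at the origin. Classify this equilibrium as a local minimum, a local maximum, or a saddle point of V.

The Hessian at the origin is H = [[12, -4, -24], [-4, 2, 8], [-24, 8, 50]].
Row-reducing H symmetrically gives the diagonal entries 12, 2/3, 2.
Counting signs: 3 positive.
H is positive definite, so the origin is a strict local minimum.

local minimum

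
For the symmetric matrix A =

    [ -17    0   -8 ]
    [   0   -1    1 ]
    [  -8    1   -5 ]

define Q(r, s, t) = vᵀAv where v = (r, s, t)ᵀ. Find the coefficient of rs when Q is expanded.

0

The coefficient of rs is A[1,2] + A[2,1] = 2·0 = 0.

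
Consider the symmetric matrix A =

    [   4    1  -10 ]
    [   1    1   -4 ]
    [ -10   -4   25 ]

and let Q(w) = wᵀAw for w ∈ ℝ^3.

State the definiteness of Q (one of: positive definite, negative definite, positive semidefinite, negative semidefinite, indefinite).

An LDLᵀ factorisation of A has diagonal entries 4, 3/4, -3.
So there are 2 positive, 1 negative pivots.
Hence Q is indefinite.

indefinite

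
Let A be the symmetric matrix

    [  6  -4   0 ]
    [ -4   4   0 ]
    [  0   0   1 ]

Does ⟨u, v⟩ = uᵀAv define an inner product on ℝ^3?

Leading principal minors: Δ_1 = 6, Δ_2 = 8, Δ_3 = 8.
All leading principal minors are positive, so by Sylvester's criterion Q is positive definite.
⟨·,·⟩ is an inner product exactly when A is positive definite.

yes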